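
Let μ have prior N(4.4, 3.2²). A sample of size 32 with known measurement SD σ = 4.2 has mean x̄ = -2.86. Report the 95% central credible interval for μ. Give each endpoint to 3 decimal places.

[-3.907, -1.072]

Posterior precision = 1/3.2² + 32/4.2² = 0.0977 + 1.8141 = 1.9117, so posterior SD = 0.7232.
Posterior mean = (4.4/3.2² + 32·-2.86/4.2²) / 1.9117 = -2.4891.
Interval: -2.4891 ± 1.960 × 0.7232 → [-3.907, -1.072].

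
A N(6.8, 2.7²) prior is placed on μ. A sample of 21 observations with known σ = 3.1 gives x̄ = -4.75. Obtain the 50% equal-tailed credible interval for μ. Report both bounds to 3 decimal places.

[-4.510, -3.625]

Posterior precision = 1/2.7² + 21/3.1² = 0.1372 + 2.1852 = 2.3224, so posterior SD = 0.6562.
Posterior mean = (6.8/2.7² + 21·-4.75/3.1²) / 2.3224 = -4.0678.
Interval: -4.0678 ± 0.674 × 0.6562 → [-4.510, -3.625].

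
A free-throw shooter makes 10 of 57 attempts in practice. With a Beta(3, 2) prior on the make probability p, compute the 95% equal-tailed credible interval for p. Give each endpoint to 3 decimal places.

Posterior: Beta(3+10, 2+47) = Beta(13, 49).
Equal-tailed 95% interval: the 0.025 and 0.975 quantiles of Beta(13, 49).
Posterior mean ≈ 0.210, SD ≈ 0.051; a Normal approximation gives roughly [0.109, 0.310].
Exact: F⁻¹(0.025) = 0.119; F⁻¹(0.975) = 0.318.

[0.119, 0.318]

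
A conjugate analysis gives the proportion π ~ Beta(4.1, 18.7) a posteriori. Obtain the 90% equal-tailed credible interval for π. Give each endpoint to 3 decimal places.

[0.068, 0.324]

Posterior: Beta(4.1, 18.7).
Equal-tailed 90% interval: the 0.05 and 0.95 quantiles of Beta(4.1, 18.7).
Posterior mean ≈ 0.180, SD ≈ 0.079; a Normal approximation gives roughly [0.050, 0.309].
Exact: F⁻¹(0.05) = 0.068; F⁻¹(0.95) = 0.324.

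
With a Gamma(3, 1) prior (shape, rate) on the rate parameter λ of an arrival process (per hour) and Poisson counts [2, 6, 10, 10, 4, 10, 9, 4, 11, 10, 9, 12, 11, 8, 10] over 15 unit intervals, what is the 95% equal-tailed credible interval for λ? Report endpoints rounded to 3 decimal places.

[6.731, 9.512]

Posterior: Gamma(3+126, 1+15) = Gamma(129, 16) (shape, rate).
Equal-tailed 95% interval: Gamma(129, 16) quantiles at 0.025 and 0.975.
Posterior mean ≈ 8.062, SD ≈ 0.710; a Normal approximation gives roughly [6.671, 9.454].
Exact: lower = 6.731; upper = 9.512.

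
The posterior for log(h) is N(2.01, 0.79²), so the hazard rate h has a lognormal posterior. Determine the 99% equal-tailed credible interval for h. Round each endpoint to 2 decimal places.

[0.98, 57.11]

On the log scale the 99% interval is 2.01 ± 2.576 × 0.79 = [-0.0249, 4.0449].
Exponentiate: [e^-0.0249, e^4.0449] = [0.98, 57.11].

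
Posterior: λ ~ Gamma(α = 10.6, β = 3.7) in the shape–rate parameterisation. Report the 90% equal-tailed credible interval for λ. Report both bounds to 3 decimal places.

[1.587, 4.449]

Posterior: Gamma(shape 10.6, rate 3.7).
Equal-tailed 90% interval: Gamma(10.6, 3.7) quantiles at 0.05 and 0.95.
Posterior mean ≈ 2.865, SD ≈ 0.880; a Normal approximation gives roughly [1.417, 4.312].
Exact: lower = 1.587; upper = 4.449.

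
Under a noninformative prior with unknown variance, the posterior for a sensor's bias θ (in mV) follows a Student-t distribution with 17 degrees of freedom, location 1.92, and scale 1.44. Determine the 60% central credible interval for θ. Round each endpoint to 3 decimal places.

[0.677, 3.163]

The t_17 distribution is symmetric; the 60% interval is 1.92 ± t·1.44 with t_{0.8,17} = 0.863.
Half-width: 0.863 × 1.44 = 1.243.
1.92 − 1.243 = 0.677; 1.92 + 1.243 = 3.163.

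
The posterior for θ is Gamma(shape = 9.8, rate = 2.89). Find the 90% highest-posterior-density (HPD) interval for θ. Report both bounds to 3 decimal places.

[1.643, 5.081]

The posterior is unimodal and skewed, so the HPD interval has equal density at both endpoints and is the shortest 90% interval.
Solving f(1.643) = f(5.081) with F(5.081) − F(1.643) = 0.90 gives [1.643, 5.081].
For comparison, the equal-tailed interval is [1.826, 5.347]; the HPD is narrower and shifted toward the mode.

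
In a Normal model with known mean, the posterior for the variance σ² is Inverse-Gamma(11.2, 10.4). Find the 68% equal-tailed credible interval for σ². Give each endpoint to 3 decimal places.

Inverse-Gamma(11.2, 10.4) quantiles: F⁻¹(0.16) and F⁻¹(0.84).
Equivalently, 1/σ² ~ Gamma(11.2, rate = 10.4); invert its 0.84 and 0.16 quantiles.
Posterior mean ≈ 1.020, SD ≈ 0.336; a Normal approximation gives roughly [0.685, 1.354].
Exact: lower = 0.718; upper = 1.313.

[0.718, 1.313]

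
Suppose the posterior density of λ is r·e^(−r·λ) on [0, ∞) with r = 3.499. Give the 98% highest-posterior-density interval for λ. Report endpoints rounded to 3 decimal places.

The exponential density is strictly decreasing on [0, ∞), so the HPD interval is anchored at 0: [0, q] with P(λ ≤ q) = 0.98.
q = −ln(1 − 0.98) / 3.499 = 3.9120 / 3.499 = 1.118.

[0.000, 1.118]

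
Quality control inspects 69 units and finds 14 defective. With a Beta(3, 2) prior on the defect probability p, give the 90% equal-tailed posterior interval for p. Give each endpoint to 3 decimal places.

Posterior: Beta(3+14, 2+55) = Beta(17, 57).
Equal-tailed 90% interval: the 0.05 and 0.95 quantiles of Beta(17, 57).
Posterior mean ≈ 0.230, SD ≈ 0.049; a Normal approximation gives roughly [0.150, 0.310].
Exact: F⁻¹(0.05) = 0.154; F⁻¹(0.95) = 0.314.

[0.154, 0.314]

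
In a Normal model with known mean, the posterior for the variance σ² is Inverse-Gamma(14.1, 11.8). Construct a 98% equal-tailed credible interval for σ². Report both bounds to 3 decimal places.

[0.486, 1.722]

Inverse-Gamma(14.1, 11.8) quantiles: F⁻¹(0.01) and F⁻¹(0.99).
Equivalently, 1/σ² ~ Gamma(14.1, rate = 11.8); invert its 0.99 and 0.01 quantiles.
Posterior mean ≈ 0.901, SD ≈ 0.259; a Normal approximation gives roughly [0.298, 1.503].
Exact: lower = 0.486; upper = 1.722.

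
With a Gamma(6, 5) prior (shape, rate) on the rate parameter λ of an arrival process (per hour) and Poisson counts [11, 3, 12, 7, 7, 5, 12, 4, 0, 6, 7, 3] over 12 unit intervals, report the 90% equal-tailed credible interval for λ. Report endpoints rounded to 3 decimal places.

Posterior: Gamma(6+77, 5+12) = Gamma(83, 17) (shape, rate).
Equal-tailed 90% interval: Gamma(83, 17) quantiles at 0.05 and 0.95.
Posterior mean ≈ 4.882, SD ≈ 0.536; a Normal approximation gives roughly [4.001, 5.764].
Exact: lower = 4.036; upper = 5.796.

[4.036, 5.796]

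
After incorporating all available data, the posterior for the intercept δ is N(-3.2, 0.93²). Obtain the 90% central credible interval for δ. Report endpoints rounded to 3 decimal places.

[-4.730, -1.670]

The posterior is symmetric, so the 90% equal-tailed interval is δ = -3.2 ± z·0.93 with z = 1.645.
Half-width: 1.645 × 0.93 = 1.530.
-3.2 − 1.530 = -4.730; -3.2 + 1.530 = -1.670.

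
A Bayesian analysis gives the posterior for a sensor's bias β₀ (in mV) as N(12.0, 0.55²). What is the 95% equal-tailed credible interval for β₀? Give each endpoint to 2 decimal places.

The posterior is symmetric, so the 95% equal-tailed interval is β₀ = 12.0 ± z·0.55 with z = 1.960.
Half-width: 1.960 × 0.55 = 1.08.
12.0 − 1.08 = 10.92; 12.0 + 1.08 = 13.08.

[10.92, 13.08]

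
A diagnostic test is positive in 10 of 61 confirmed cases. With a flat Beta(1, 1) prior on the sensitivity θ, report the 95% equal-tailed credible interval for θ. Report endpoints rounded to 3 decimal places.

[0.092, 0.277]

Posterior: Beta(1+10, 1+51) = Beta(11, 52).
Equal-tailed 95% interval: the 0.025 and 0.975 quantiles of Beta(11, 52).
Posterior mean ≈ 0.175, SD ≈ 0.047; a Normal approximation gives roughly [0.082, 0.268].
Exact: F⁻¹(0.025) = 0.092; F⁻¹(0.975) = 0.277.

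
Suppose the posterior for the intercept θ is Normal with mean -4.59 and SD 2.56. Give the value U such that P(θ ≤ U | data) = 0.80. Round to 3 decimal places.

Need U with P(θ ≤ U) = 0.80: U = -4.59 + z_{0.2}·2.56.
z = 0.842; U = -4.59 + 0.842 × 2.56 = -2.435.

-2.435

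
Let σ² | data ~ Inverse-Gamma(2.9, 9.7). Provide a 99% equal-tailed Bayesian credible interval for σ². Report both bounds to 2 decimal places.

Inverse-Gamma(2.9, 9.7) quantiles: F⁻¹(0.005) and F⁻¹(0.995).
Equivalently, 1/σ² ~ Gamma(2.9, rate = 9.7); invert its 0.995 and 0.005 quantiles.
Posterior mean ≈ 5.11, SD ≈ 5.38; a Normal approximation gives roughly [-8.76, 18.97].
Exact: lower = 1.07; upper = 31.36.

[1.07, 31.36]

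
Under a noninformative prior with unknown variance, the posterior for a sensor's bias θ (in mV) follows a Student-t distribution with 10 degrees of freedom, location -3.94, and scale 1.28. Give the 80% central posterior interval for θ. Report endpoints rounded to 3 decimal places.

The t_10 distribution is symmetric; the 80% interval is -3.94 ± t·1.28 with t_{0.9,10} = 1.372.
Half-width: 1.372 × 1.28 = 1.756.
-3.94 − 1.756 = -5.696; -3.94 + 1.756 = -2.184.

[-5.696, -2.184]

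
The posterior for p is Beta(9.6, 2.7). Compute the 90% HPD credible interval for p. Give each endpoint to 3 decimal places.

[0.609, 0.961]

The posterior is unimodal and skewed, so the HPD interval has equal density at both endpoints and is the shortest 90% interval.
Solving f(0.609) = f(0.961) with F(0.961) − F(0.609) = 0.90 gives [0.609, 0.961].
For comparison, the equal-tailed interval is [0.570, 0.938]; the HPD is narrower and shifted toward the mode.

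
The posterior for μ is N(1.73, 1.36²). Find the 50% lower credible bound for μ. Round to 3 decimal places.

Need L with P(μ ≥ L) = 0.50: L = 1.73 − z_{0.5}·1.36.
z = 0.000; L = 1.73 − 0.000 × 1.36 = 1.730.

1.730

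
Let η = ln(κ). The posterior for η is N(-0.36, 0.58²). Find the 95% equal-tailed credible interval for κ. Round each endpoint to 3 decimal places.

[0.224, 2.174]

On the log scale the 95% interval is -0.36 ± 1.960 × 0.58 = [-1.4968, 0.7768].
Exponentiate: [e^-1.4968, e^0.7768] = [0.224, 2.174].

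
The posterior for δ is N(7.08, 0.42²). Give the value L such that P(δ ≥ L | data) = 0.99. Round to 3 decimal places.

Need L with P(δ ≥ L) = 0.99: L = 7.08 − z_{0.01}·0.42.
z = 2.326; L = 7.08 − 2.326 × 0.42 = 6.103.

6.103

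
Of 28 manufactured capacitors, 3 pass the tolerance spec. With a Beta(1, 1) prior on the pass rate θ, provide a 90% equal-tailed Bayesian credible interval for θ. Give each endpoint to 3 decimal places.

[0.049, 0.246]

Posterior: Beta(1+3, 1+25) = Beta(4, 26).
Equal-tailed 90% interval: the 0.05 and 0.95 quantiles of Beta(4, 26).
Posterior mean ≈ 0.133, SD ≈ 0.061; a Normal approximation gives roughly [0.033, 0.234].
Exact: F⁻¹(0.05) = 0.049; F⁻¹(0.95) = 0.246.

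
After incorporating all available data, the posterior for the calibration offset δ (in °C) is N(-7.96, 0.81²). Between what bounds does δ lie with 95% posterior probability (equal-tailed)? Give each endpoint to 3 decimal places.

The posterior is symmetric, so the 95% equal-tailed interval is δ = -7.96 ± z·0.81 with z = 1.960.
Half-width: 1.960 × 0.81 = 1.588.
-7.96 − 1.588 = -9.548; -7.96 + 1.588 = -6.372.

[-9.548, -6.372]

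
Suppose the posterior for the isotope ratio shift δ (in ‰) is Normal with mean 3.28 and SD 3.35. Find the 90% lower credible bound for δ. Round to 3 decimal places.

Need L with P(δ ≥ L) = 0.90: L = 3.28 − z_{0.1}·3.35.
z = 1.282; L = 3.28 − 1.282 × 3.35 = -1.013.

-1.013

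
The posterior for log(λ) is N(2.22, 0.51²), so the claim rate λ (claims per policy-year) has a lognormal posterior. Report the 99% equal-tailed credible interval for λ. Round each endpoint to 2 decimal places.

[2.48, 34.25]

On the log scale the 99% interval is 2.22 ± 2.576 × 0.51 = [0.9063, 3.5337].
Exponentiate: [e^0.9063, e^3.5337] = [2.48, 34.25].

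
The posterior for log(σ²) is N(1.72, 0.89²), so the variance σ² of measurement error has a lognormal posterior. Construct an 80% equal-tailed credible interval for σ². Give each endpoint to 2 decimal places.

[1.79, 17.47]

On the log scale the 80% interval is 1.72 ± 1.282 × 0.89 = [0.5794, 2.8606].
Exponentiate: [e^0.5794, e^2.8606] = [1.79, 17.47].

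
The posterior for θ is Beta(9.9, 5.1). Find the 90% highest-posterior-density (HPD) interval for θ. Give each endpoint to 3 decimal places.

The posterior is unimodal and skewed, so the HPD interval has equal density at both endpoints and is the shortest 90% interval.
Solving f(0.470) = f(0.856) with F(0.856) − F(0.470) = 0.90 gives [0.470, 0.856].
For comparison, the equal-tailed interval is [0.453, 0.842]; the HPD is narrower and shifted toward the mode.

[0.470, 0.856]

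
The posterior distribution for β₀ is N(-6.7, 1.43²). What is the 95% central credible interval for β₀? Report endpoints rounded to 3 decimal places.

The posterior is symmetric, so the 95% equal-tailed interval is β₀ = -6.7 ± z·1.43 with z = 1.960.
Half-width: 1.960 × 1.43 = 2.803.
-6.7 − 2.803 = -9.503; -6.7 + 2.803 = -3.897.

[-9.503, -3.897]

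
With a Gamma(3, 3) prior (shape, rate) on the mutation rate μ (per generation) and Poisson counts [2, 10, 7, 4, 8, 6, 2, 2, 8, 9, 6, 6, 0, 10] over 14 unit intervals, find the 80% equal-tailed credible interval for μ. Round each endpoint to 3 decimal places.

[4.209, 5.581]

Posterior: Gamma(3+80, 3+14) = Gamma(83, 17) (shape, rate).
Equal-tailed 80% interval: Gamma(83, 17) quantiles at 0.1 and 0.9.
Posterior mean ≈ 4.882, SD ≈ 0.536; a Normal approximation gives roughly [4.196, 5.569].
Exact: lower = 4.209; upper = 5.581.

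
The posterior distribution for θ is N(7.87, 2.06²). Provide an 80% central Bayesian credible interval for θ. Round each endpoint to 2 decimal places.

The posterior is symmetric, so the 80% equal-tailed interval is θ = 7.87 ± z·2.06 with z = 1.282.
Half-width: 1.282 × 2.06 = 2.64.
7.87 − 2.64 = 5.23; 7.87 + 2.64 = 10.51.

[5.23, 10.51]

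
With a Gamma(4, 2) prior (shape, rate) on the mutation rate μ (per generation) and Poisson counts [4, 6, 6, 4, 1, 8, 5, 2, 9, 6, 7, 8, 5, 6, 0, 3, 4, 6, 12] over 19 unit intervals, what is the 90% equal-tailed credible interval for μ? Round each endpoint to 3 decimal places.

Posterior: Gamma(4+102, 2+19) = Gamma(106, 21) (shape, rate).
Equal-tailed 90% interval: Gamma(106, 21) quantiles at 0.05 and 0.95.
Posterior mean ≈ 5.048, SD ≈ 0.490; a Normal approximation gives roughly [4.241, 5.854].
Exact: lower = 4.269; upper = 5.880.

[4.269, 5.880]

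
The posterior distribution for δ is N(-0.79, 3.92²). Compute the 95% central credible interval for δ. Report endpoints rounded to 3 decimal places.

[-8.473, 6.893]

The posterior is symmetric, so the 95% equal-tailed interval is δ = -0.79 ± z·3.92 with z = 1.960.
Half-width: 1.960 × 3.92 = 7.683.
-0.79 − 7.683 = -8.473; -0.79 + 7.683 = 6.893.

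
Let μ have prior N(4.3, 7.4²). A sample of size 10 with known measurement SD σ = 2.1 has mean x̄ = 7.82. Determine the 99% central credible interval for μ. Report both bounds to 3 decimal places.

Posterior precision = 1/7.4² + 10/2.1² = 0.0183 + 2.2676 = 2.2858, so posterior SD = 0.6614.
Posterior mean = (4.3/7.4² + 10·7.82/2.1²) / 2.2858 = 7.7919.
Interval: 7.7919 ± 2.576 × 0.6614 → [6.088, 9.496].

[6.088, 9.496]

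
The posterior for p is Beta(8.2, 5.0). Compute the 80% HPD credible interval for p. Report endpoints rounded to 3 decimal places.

The posterior is unimodal and skewed, so the HPD interval has equal density at both endpoints and is the shortest 80% interval.
Solving f(0.464) = f(0.798) with F(0.798) − F(0.464) = 0.80 gives [0.464, 0.798].
For comparison, the equal-tailed interval is [0.448, 0.785]; the HPD is narrower and shifted toward the mode.

[0.464, 0.798]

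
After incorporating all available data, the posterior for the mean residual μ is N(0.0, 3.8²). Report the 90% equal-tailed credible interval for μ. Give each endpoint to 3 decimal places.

[-6.250, 6.250]

The posterior is symmetric, so the 90% equal-tailed interval is μ = 0.0 ± z·3.8 with z = 1.645.
Half-width: 1.645 × 3.8 = 6.250.
0.0 − 6.250 = -6.250; 0.0 + 6.250 = 6.250.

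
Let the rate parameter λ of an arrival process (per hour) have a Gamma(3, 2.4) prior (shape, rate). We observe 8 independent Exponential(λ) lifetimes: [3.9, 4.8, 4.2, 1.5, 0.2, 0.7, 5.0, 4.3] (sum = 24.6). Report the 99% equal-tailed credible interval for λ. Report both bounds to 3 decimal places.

[0.160, 0.793]

Posterior: Gamma(3+8, 2.4+24.6) = Gamma(11, 27.0) (shape, rate).
Equal-tailed 99% interval: Gamma(11, 27.0) quantiles at 0.005 and 0.995.
Posterior mean ≈ 0.407, SD ≈ 0.123; a Normal approximation gives roughly [0.091, 0.724].
Exact: lower = 0.160; upper = 0.793.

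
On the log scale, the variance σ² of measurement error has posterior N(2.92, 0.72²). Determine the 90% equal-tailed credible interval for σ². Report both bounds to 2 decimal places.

[5.67, 60.60]

On the log scale the 90% interval is 2.92 ± 1.645 × 0.72 = [1.7357, 4.1043].
Exponentiate: [e^1.7357, e^4.1043] = [5.67, 60.60].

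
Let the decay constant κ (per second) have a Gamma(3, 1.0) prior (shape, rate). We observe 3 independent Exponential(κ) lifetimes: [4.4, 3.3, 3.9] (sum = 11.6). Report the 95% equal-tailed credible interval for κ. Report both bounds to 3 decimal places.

Posterior: Gamma(3+3, 1.0+11.6) = Gamma(6, 12.6) (shape, rate).
Equal-tailed 95% interval: Gamma(6, 12.6) quantiles at 0.025 and 0.975.
Posterior mean ≈ 0.476, SD ≈ 0.194; a Normal approximation gives roughly [0.095, 0.857].
Exact: lower = 0.175; upper = 0.926.

[0.175, 0.926]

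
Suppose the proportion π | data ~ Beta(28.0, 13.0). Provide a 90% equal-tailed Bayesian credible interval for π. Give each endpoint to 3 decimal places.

Posterior: Beta(28.0, 13.0).
Equal-tailed 90% interval: the 0.05 and 0.95 quantiles of Beta(28.0, 13.0).
Posterior mean ≈ 0.683, SD ≈ 0.072; a Normal approximation gives roughly [0.565, 0.801].
Exact: F⁻¹(0.05) = 0.560; F⁻¹(0.95) = 0.796.

[0.560, 0.796]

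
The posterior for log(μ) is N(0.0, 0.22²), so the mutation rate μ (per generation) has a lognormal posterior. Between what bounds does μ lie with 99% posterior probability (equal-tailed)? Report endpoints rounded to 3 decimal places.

On the log scale the 99% interval is 0.0 ± 2.576 × 0.22 = [-0.5667, 0.5667].
Exponentiate: [e^-0.5667, e^0.5667] = [0.567, 1.762].

[0.567, 1.762]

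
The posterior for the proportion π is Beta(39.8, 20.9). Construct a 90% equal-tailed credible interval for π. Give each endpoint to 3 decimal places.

Posterior: Beta(39.8, 20.9).
Equal-tailed 90% interval: the 0.05 and 0.95 quantiles of Beta(39.8, 20.9).
Posterior mean ≈ 0.656, SD ≈ 0.060; a Normal approximation gives roughly [0.556, 0.755].
Exact: F⁻¹(0.05) = 0.553; F⁻¹(0.95) = 0.752.

[0.553, 0.752]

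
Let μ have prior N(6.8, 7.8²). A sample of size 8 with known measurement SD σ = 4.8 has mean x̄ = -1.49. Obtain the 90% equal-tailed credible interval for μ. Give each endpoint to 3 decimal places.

[-3.843, 1.612]

Posterior precision = 1/7.8² + 8/4.8² = 0.0164 + 0.3472 = 0.3637, so posterior SD = 1.6583.
Posterior mean = (6.8/7.8² + 8·-1.49/4.8²) / 0.3637 = -1.1153.
Interval: -1.1153 ± 1.645 × 1.6583 → [-3.843, 1.612].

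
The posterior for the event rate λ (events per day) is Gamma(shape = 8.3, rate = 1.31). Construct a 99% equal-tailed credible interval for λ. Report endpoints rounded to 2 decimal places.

[2.09, 13.41]

Posterior: Gamma(shape 8.3, rate 1.31).
Equal-tailed 99% interval: Gamma(8.3, 1.31) quantiles at 0.005 and 0.995.
Posterior mean ≈ 6.34, SD ≈ 2.20; a Normal approximation gives roughly [0.67, 12.00].
Exact: lower = 2.09; upper = 13.41.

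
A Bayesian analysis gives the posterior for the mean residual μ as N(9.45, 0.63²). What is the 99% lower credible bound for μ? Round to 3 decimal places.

Need L with P(μ ≥ L) = 0.99: L = 9.45 − z_{0.01}·0.63.
z = 2.326; L = 9.45 − 2.326 × 0.63 = 7.984.

7.984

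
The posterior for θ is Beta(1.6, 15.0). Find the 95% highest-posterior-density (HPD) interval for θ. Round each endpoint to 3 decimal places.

[0.000, 0.234]

The posterior is unimodal and skewed, so the HPD interval has equal density at both endpoints and is the shortest 95% interval.
Solving f(0.000) = f(0.234) with F(0.234) − F(0.000) = 0.95 gives [0.000, 0.234].
For comparison, the equal-tailed interval is [0.009, 0.272]; the HPD is narrower and shifted toward the mode.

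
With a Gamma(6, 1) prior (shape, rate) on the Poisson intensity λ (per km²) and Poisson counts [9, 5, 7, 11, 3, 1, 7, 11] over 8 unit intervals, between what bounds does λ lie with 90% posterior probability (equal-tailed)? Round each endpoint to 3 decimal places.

[5.317, 8.143]

Posterior: Gamma(6+54, 1+8) = Gamma(60, 9) (shape, rate).
Equal-tailed 90% interval: Gamma(60, 9) quantiles at 0.05 and 0.95.
Posterior mean ≈ 6.667, SD ≈ 0.861; a Normal approximation gives roughly [5.251, 8.082].
Exact: lower = 5.317; upper = 8.143.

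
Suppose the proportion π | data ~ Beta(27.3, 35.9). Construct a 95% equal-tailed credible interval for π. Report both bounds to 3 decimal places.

Posterior: Beta(27.3, 35.9).
Equal-tailed 95% interval: the 0.025 and 0.975 quantiles of Beta(27.3, 35.9).
Posterior mean ≈ 0.432, SD ≈ 0.062; a Normal approximation gives roughly [0.311, 0.553].
Exact: F⁻¹(0.025) = 0.313; F⁻¹(0.975) = 0.555.

[0.313, 0.555]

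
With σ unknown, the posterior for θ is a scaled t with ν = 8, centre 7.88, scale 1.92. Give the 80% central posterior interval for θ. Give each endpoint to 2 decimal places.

The t_8 distribution is symmetric; the 80% interval is 7.88 ± t·1.92 with t_{0.9,8} = 1.397.
Half-width: 1.397 × 1.92 = 2.68.
7.88 − 2.68 = 5.20; 7.88 + 2.68 = 10.56.

[5.20, 10.56]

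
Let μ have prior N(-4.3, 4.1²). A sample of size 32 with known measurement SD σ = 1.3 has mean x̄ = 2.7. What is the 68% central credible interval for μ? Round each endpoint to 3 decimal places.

Posterior precision = 1/4.1² + 32/1.3² = 0.0595 + 18.9349 = 18.9944, so posterior SD = 0.2294.
Posterior mean = (-4.3/4.1² + 32·2.7/1.3²) / 18.9944 = 2.6781.
Interval: 2.6781 ± 0.994 × 0.2294 → [2.450, 2.906].

[2.450, 2.906]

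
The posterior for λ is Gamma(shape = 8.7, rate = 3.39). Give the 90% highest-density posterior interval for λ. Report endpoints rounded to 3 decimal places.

[1.168, 3.917]

The posterior is unimodal and skewed, so the HPD interval has equal density at both endpoints and is the shortest 90% interval.
Solving f(1.168) = f(3.917) with F(3.917) − F(1.168) = 0.90 gives [1.168, 3.917].
For comparison, the equal-tailed interval is [1.321, 4.145]; the HPD is narrower and shifted toward the mode.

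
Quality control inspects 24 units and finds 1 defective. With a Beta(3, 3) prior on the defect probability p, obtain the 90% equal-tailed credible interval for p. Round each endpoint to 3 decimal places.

Posterior: Beta(3+1, 3+23) = Beta(4, 26).
Equal-tailed 90% interval: the 0.05 and 0.95 quantiles of Beta(4, 26).
Posterior mean ≈ 0.133, SD ≈ 0.061; a Normal approximation gives roughly [0.033, 0.234].
Exact: F⁻¹(0.05) = 0.049; F⁻¹(0.95) = 0.246.

[0.049, 0.246]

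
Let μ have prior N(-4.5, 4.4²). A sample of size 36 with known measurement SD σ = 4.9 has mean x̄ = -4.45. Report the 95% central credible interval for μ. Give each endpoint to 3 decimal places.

[-6.025, -2.878]

Posterior precision = 1/4.4² + 36/4.9² = 0.0517 + 1.4994 = 1.5510, so posterior SD = 0.8030.
Posterior mean = (-4.5/4.4² + 36·-4.45/4.9²) / 1.5510 = -4.4517.
Interval: -4.4517 ± 1.960 × 0.8030 → [-6.025, -2.878].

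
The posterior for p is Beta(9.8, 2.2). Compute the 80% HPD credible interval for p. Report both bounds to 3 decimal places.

The posterior is unimodal and skewed, so the HPD interval has equal density at both endpoints and is the shortest 80% interval.
Solving f(0.716) = f(0.969) with F(0.969) − F(0.716) = 0.80 gives [0.716, 0.969].
For comparison, the equal-tailed interval is [0.668, 0.940]; the HPD is narrower and shifted toward the mode.

[0.716, 0.969]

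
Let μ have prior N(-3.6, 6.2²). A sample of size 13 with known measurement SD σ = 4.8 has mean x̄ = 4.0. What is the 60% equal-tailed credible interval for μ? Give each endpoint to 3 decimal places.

[2.570, 4.761]

Posterior precision = 1/6.2² + 13/4.8² = 0.0260 + 0.5642 = 0.5903, so posterior SD = 1.3016.
Posterior mean = (-3.6/6.2² + 13·4.0/4.8²) / 0.5903 = 3.6650.
Interval: 3.6650 ± 0.842 × 1.3016 → [2.570, 4.761].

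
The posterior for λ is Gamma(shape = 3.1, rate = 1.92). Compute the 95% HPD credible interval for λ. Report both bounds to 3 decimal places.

[0.177, 3.416]

The posterior is unimodal and skewed, so the HPD interval has equal density at both endpoints and is the shortest 95% interval.
Solving f(0.177) = f(3.416) with F(3.416) − F(0.177) = 0.95 gives [0.177, 3.416].
For comparison, the equal-tailed interval is [0.345, 3.845]; the HPD is narrower and shifted toward the mode.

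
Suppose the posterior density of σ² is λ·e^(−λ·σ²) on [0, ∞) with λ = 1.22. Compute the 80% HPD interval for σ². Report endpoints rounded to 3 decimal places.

[0.000, 1.319]

The exponential density is strictly decreasing on [0, ∞), so the HPD interval is anchored at 0: [0, q] with P(σ² ≤ q) = 0.80.
q = −ln(1 − 0.80) / 1.22 = 1.6094 / 1.22 = 1.319.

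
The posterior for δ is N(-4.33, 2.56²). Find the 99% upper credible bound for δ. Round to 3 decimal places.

Need U with P(δ ≤ U) = 0.99: U = -4.33 + z_{0.01}·2.56.
z = 2.326; U = -4.33 + 2.326 × 2.56 = 1.625.

1.625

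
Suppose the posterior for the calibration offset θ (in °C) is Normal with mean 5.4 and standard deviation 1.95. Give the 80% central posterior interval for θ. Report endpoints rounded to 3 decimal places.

[2.901, 7.899]

The posterior is symmetric, so the 80% equal-tailed interval is θ = 5.4 ± z·1.95 with z = 1.282.
Half-width: 1.282 × 1.95 = 2.499.
5.4 − 2.499 = 2.901; 5.4 + 2.499 = 7.899.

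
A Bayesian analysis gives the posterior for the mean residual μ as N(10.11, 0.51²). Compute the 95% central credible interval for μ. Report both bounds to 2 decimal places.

The posterior is symmetric, so the 95% equal-tailed interval is μ = 10.11 ± z·0.51 with z = 1.960.
Half-width: 1.960 × 0.51 = 1.00.
10.11 − 1.00 = 9.11; 10.11 + 1.00 = 11.11.

[9.11, 11.11]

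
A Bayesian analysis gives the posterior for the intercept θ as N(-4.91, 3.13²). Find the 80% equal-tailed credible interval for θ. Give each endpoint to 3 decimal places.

The posterior is symmetric, so the 80% equal-tailed interval is θ = -4.91 ± z·3.13 with z = 1.282.
Half-width: 1.282 × 3.13 = 4.011.
-4.91 − 4.011 = -8.921; -4.91 + 4.011 = -0.899.

[-8.921, -0.899]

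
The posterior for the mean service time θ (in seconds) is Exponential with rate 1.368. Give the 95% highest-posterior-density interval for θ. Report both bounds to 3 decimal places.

[0.000, 2.190]

The exponential density is strictly decreasing on [0, ∞), so the HPD interval is anchored at 0: [0, q] with P(θ ≤ q) = 0.95.
q = −ln(1 − 0.95) / 1.368 = 2.9957 / 1.368 = 2.190.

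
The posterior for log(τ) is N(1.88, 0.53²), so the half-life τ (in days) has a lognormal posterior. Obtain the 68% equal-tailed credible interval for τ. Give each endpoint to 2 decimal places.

[3.87, 11.10]

On the log scale the 68% interval is 1.88 ± 0.994 × 0.53 = [1.3529, 2.4071].
Exponentiate: [e^1.3529, e^2.4071] = [3.87, 11.10].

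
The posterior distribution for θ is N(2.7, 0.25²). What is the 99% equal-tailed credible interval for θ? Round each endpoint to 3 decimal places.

[2.056, 3.344]

The posterior is symmetric, so the 99% equal-tailed interval is θ = 2.7 ± z·0.25 with z = 2.576.
Half-width: 2.576 × 0.25 = 0.644.
2.7 − 0.644 = 2.056; 2.7 + 0.644 = 3.344.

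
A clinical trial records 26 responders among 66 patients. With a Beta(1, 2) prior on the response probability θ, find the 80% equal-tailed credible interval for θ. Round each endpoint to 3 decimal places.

Posterior: Beta(1+26, 2+40) = Beta(27, 42).
Equal-tailed 80% interval: the 0.1 and 0.9 quantiles of Beta(27, 42).
Posterior mean ≈ 0.391, SD ≈ 0.058; a Normal approximation gives roughly [0.317, 0.466].
Exact: F⁻¹(0.1) = 0.317; F⁻¹(0.9) = 0.467.

[0.317, 0.467]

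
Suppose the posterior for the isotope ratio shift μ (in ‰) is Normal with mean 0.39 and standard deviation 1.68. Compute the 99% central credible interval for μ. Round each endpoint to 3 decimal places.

The posterior is symmetric, so the 99% equal-tailed interval is μ = 0.39 ± z·1.68 with z = 2.576.
Half-width: 2.576 × 1.68 = 4.327.
0.39 − 4.327 = -3.937; 0.39 + 4.327 = 4.717.

[-3.937, 4.717]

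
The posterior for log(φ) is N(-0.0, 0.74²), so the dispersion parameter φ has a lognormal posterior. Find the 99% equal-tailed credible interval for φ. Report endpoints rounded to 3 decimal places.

[0.149, 6.727]

On the log scale the 99% interval is -0.0 ± 2.576 × 0.74 = [-1.9061, 1.9061].
Exponentiate: [e^-1.9061, e^1.9061] = [0.149, 6.727].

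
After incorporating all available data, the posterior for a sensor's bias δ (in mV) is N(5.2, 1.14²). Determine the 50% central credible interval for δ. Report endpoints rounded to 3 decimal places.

The posterior is symmetric, so the 50% equal-tailed interval is δ = 5.2 ± z·1.14 with z = 0.674.
Half-width: 0.674 × 1.14 = 0.769.
5.2 − 0.769 = 4.431; 5.2 + 0.769 = 5.969.

[4.431, 5.969]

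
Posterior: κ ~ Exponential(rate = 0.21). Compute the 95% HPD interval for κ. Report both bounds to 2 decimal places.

The exponential density is strictly decreasing on [0, ∞), so the HPD interval is anchored at 0: [0, q] with P(κ ≤ q) = 0.95.
q = −ln(1 − 0.95) / 0.21 = 2.9957 / 0.21 = 14.27.

[0.00, 14.27]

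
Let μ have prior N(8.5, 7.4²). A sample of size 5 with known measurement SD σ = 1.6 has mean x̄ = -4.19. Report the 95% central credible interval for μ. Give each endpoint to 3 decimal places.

[-5.468, -2.677]

Posterior precision = 1/7.4² + 5/1.6² = 0.0183 + 1.9531 = 1.9714, so posterior SD = 0.7122.
Posterior mean = (8.5/7.4² + 5·-4.19/1.6²) / 1.9714 = -4.0724.
Interval: -4.0724 ± 1.960 × 0.7122 → [-5.468, -2.677].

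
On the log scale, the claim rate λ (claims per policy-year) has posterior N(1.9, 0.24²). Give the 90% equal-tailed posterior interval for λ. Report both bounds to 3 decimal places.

[4.505, 9.922]

On the log scale the 90% interval is 1.9 ± 1.645 × 0.24 = [1.5052, 2.2948].
Exponentiate: [e^1.5052, e^2.2948] = [4.505, 9.922].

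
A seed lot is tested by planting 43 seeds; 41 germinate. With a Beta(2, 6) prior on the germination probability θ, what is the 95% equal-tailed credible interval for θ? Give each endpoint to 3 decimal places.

Posterior: Beta(2+41, 6+2) = Beta(43, 8).
Equal-tailed 95% interval: the 0.025 and 0.975 quantiles of Beta(43, 8).
Posterior mean ≈ 0.843, SD ≈ 0.050; a Normal approximation gives roughly [0.744, 0.942].
Exact: F⁻¹(0.025) = 0.733; F⁻¹(0.975) = 0.928.

[0.733, 0.928]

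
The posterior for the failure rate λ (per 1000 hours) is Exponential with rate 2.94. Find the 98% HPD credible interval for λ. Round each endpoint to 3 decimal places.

[0.000, 1.331]

The exponential density is strictly decreasing on [0, ∞), so the HPD interval is anchored at 0: [0, q] with P(λ ≤ q) = 0.98.
q = −ln(1 − 0.98) / 2.94 = 3.9120 / 2.94 = 1.331.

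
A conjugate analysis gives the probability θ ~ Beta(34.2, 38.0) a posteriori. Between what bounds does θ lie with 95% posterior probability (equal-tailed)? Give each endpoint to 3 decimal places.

[0.360, 0.588]

Posterior: Beta(34.2, 38.0).
Equal-tailed 95% interval: the 0.025 and 0.975 quantiles of Beta(34.2, 38.0).
Posterior mean ≈ 0.474, SD ≈ 0.058; a Normal approximation gives roughly [0.359, 0.588].
Exact: F⁻¹(0.025) = 0.360; F⁻¹(0.975) = 0.588.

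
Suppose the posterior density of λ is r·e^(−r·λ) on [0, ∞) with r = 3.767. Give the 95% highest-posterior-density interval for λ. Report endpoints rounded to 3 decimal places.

[0.000, 0.795]

The exponential density is strictly decreasing on [0, ∞), so the HPD interval is anchored at 0: [0, q] with P(λ ≤ q) = 0.95.
q = −ln(1 − 0.95) / 3.767 = 2.9957 / 3.767 = 0.795.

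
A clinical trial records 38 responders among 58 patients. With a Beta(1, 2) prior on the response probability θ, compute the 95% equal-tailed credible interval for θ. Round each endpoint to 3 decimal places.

Posterior: Beta(1+38, 2+20) = Beta(39, 22).
Equal-tailed 95% interval: the 0.025 and 0.975 quantiles of Beta(39, 22).
Posterior mean ≈ 0.639, SD ≈ 0.061; a Normal approximation gives roughly [0.520, 0.759].
Exact: F⁻¹(0.025) = 0.516; F⁻¹(0.975) = 0.754.

[0.516, 0.754]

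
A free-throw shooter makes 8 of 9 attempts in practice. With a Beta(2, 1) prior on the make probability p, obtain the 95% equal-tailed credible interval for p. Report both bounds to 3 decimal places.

Posterior: Beta(2+8, 1+1) = Beta(10, 2).
Equal-tailed 95% interval: the 0.025 and 0.975 quantiles of Beta(10, 2).
Posterior mean ≈ 0.833, SD ≈ 0.103; a Normal approximation gives roughly [0.631, 1.036].
Exact: F⁻¹(0.025) = 0.587; F⁻¹(0.975) = 0.977.

[0.587, 0.977]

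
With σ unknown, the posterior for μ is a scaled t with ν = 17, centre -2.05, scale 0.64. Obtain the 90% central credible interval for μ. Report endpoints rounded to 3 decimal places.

[-3.163, -0.937]

The t_17 distribution is symmetric; the 90% interval is -2.05 ± t·0.64 with t_{0.95,17} = 1.740.
Half-width: 1.740 × 0.64 = 1.113.
-2.05 − 1.113 = -3.163; -2.05 + 1.113 = -0.937.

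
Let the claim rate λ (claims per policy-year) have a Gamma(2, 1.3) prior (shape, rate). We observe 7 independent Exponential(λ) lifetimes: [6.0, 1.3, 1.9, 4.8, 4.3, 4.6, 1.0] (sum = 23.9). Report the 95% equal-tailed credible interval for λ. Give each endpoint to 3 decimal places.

Posterior: Gamma(2+7, 1.3+23.9) = Gamma(9, 25.2) (shape, rate).
Equal-tailed 95% interval: Gamma(9, 25.2) quantiles at 0.025 and 0.975.
Posterior mean ≈ 0.357, SD ≈ 0.119; a Normal approximation gives roughly [0.124, 0.590].
Exact: lower = 0.163; upper = 0.626.

[0.163, 0.626]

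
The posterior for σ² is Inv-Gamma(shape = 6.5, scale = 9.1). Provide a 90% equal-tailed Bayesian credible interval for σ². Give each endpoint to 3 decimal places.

[0.814, 3.089]

Inverse-Gamma(6.5, 9.1) quantiles: F⁻¹(0.05) and F⁻¹(0.95).
Equivalently, 1/σ² ~ Gamma(6.5, rate = 9.1); invert its 0.95 and 0.05 quantiles.
Posterior mean ≈ 1.655, SD ≈ 0.780; a Normal approximation gives roughly [0.372, 2.937].
Exact: lower = 0.814; upper = 3.089.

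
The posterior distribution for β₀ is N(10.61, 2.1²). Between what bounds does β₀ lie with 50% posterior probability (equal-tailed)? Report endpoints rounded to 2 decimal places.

[9.19, 12.03]

The posterior is symmetric, so the 50% equal-tailed interval is β₀ = 10.61 ± z·2.1 with z = 0.674.
Half-width: 0.674 × 2.1 = 1.42.
10.61 − 1.42 = 9.19; 10.61 + 1.42 = 12.03.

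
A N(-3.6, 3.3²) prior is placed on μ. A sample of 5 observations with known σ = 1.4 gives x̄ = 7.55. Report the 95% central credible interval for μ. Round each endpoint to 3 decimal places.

Posterior precision = 1/3.3² + 5/1.4² = 0.0918 + 2.5510 = 2.6428, so posterior SD = 0.6151.
Posterior mean = (-3.6/3.3² + 5·7.55/1.4²) / 2.6428 = 7.1626.
Interval: 7.1626 ± 1.960 × 0.6151 → [5.957, 8.368].

[5.957, 8.368]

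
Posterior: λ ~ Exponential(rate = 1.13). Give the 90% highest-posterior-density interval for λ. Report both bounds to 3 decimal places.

[0.000, 2.038]

The exponential density is strictly decreasing on [0, ∞), so the HPD interval is anchored at 0: [0, q] with P(λ ≤ q) = 0.90.
q = −ln(1 − 0.90) / 1.13 = 2.3026 / 1.13 = 2.038.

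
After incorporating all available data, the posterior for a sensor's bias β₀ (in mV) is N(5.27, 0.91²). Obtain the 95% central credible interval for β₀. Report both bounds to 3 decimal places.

[3.486, 7.054]

The posterior is symmetric, so the 95% equal-tailed interval is β₀ = 5.27 ± z·0.91 with z = 1.960.
Half-width: 1.960 × 0.91 = 1.784.
5.27 − 1.784 = 3.486; 5.27 + 1.784 = 7.054.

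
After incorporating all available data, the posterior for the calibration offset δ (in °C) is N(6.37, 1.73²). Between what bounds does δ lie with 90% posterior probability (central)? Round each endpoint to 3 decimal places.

The posterior is symmetric, so the 90% equal-tailed interval is δ = 6.37 ± z·1.73 with z = 1.645.
Half-width: 1.645 × 1.73 = 2.846.
6.37 − 2.846 = 3.524; 6.37 + 2.846 = 9.216.

[3.524, 9.216]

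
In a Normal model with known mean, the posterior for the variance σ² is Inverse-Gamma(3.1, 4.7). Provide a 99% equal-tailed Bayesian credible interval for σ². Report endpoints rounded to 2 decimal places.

[0.50, 12.79]

Inverse-Gamma(3.1, 4.7) quantiles: F⁻¹(0.005) and F⁻¹(0.995).
Equivalently, 1/σ² ~ Gamma(3.1, rate = 4.7); invert its 0.995 and 0.005 quantiles.
Posterior mean ≈ 2.24, SD ≈ 2.13; a Normal approximation gives roughly [-3.26, 7.73].
Exact: lower = 0.50; upper = 12.79.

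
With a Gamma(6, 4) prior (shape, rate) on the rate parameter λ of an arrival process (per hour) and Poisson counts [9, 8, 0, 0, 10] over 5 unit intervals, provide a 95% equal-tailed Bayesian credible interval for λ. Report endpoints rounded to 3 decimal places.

Posterior: Gamma(6+27, 4+5) = Gamma(33, 9) (shape, rate).
Equal-tailed 95% interval: Gamma(33, 9) quantiles at 0.025 and 0.975.
Posterior mean ≈ 3.667, SD ≈ 0.638; a Normal approximation gives roughly [2.416, 4.918].
Exact: lower = 2.524; upper = 5.019.

[2.524, 5.019]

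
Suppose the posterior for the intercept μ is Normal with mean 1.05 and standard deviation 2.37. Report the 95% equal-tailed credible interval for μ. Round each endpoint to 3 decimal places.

[-3.595, 5.695]

The posterior is symmetric, so the 95% equal-tailed interval is μ = 1.05 ± z·2.37 with z = 1.960.
Half-width: 1.960 × 2.37 = 4.645.
1.05 − 4.645 = -3.595; 1.05 + 4.645 = 5.695.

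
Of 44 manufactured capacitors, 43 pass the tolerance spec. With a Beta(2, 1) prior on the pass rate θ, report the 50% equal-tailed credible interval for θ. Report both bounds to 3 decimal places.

Posterior: Beta(2+43, 1+1) = Beta(45, 2).
Equal-tailed 50% interval: the 0.25 and 0.75 quantiles of Beta(45, 2).
Posterior mean ≈ 0.957, SD ≈ 0.029; a Normal approximation gives roughly [0.938, 0.977].
Exact: F⁻¹(0.25) = 0.943; F⁻¹(0.75) = 0.979.

[0.943, 0.979]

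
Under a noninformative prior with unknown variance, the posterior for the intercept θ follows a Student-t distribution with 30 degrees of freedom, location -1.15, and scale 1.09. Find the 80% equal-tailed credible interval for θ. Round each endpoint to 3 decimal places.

The t_30 distribution is symmetric; the 80% interval is -1.15 ± t·1.09 with t_{0.9,30} = 1.310.
Half-width: 1.310 × 1.09 = 1.428.
-1.15 − 1.428 = -2.578; -1.15 + 1.428 = 0.278.

[-2.578, 0.278]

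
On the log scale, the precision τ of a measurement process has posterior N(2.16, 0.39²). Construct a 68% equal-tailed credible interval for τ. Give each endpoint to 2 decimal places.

On the log scale the 68% interval is 2.16 ± 0.994 × 0.39 = [1.7722, 2.5478].
Exponentiate: [e^1.7722, e^2.5478] = [5.88, 12.78].

[5.88, 12.78]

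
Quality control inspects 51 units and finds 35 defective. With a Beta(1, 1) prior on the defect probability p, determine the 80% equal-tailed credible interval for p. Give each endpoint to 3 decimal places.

[0.596, 0.760]

Posterior: Beta(1+35, 1+16) = Beta(36, 17).
Equal-tailed 80% interval: the 0.1 and 0.9 quantiles of Beta(36, 17).
Posterior mean ≈ 0.679, SD ≈ 0.064; a Normal approximation gives roughly [0.598, 0.761].
Exact: F⁻¹(0.1) = 0.596; F⁻¹(0.9) = 0.760.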